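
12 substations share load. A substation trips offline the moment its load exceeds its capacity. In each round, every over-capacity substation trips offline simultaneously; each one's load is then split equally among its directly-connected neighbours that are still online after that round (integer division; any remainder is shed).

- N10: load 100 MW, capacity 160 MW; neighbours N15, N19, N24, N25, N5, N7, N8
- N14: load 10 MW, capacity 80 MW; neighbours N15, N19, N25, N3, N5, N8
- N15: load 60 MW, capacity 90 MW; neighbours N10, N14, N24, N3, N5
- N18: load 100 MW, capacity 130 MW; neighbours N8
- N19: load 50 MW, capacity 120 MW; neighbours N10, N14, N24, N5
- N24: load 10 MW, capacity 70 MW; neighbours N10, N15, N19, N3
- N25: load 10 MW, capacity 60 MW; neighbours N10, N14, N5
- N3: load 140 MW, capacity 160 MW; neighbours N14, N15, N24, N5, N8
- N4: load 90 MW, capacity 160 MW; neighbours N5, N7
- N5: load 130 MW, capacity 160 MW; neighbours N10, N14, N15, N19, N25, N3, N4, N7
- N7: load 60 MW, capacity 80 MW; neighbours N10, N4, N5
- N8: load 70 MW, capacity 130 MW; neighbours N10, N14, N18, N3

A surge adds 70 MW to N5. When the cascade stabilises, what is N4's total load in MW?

157

Round 1 — N5 at 200 > 160. N5 trips offline.
  N5 sheds 200 MW to N10, N14, N15, N19, N25, N3, N4, N7: 25 each.
    N10: 100+25 = 125 ≤ 160
    N14: 10+25 = 35 ≤ 80
    N15: 60+25 = 85 ≤ 90
    N19: 50+25 = 75 ≤ 120
    N25: 10+25 = 35 ≤ 60
    N3: 140+25 = 165 > 160
    N4: 90+25 = 115 ≤ 160
    N7: 60+25 = 85 > 80
Round 2 — N3, N7 trip offline.
  N3 sheds 165 MW to N14, N15, N24, N8: 41 each (1 lost).
    N14: 35+41 = 76 ≤ 80
    N15: 85+41 = 126 > 90
    N24: 10+41 = 51 ≤ 70
    N8: 70+41 = 111 ≤ 130
  N7 sheds 85 MW to N10, N4: 42 each (1 lost).
    N10: 125+42 = 167 > 160
    N4: 115+42 = 157 ≤ 160
Round 3 — N10, N15 trip offline.
  N10 sheds 167 MW to N19, N24, N25, N8: 41 each (3 lost).
    N19: 75+41 = 116 ≤ 120
    N24: 51+41 = 92 > 70
    N25: 35+41 = 76 > 60
    N8: 111+41 = 152 > 130
  N15 sheds 126 MW to N14, N24: 63 each.
    N14: 76+63 = 139 > 80
    N24: 92+63 = 155 > 70
Round 4 — N14, N24, N25, N8 trip offline.
  N14 sheds 139 MW to N19: 139 each.
    N19: 116+139 = 255 > 120
  N24 sheds 155 MW to N19: 155 each.
    N19: 255+155 = 410 > 120
  N25 sheds 76 MW: no online neighbours, lost.
  N8 sheds 152 MW to N18: 152 each.
    N18: 100+152 = 252 > 130
Round 5 — N18, N19 trip offline.
  N18 sheds 252 MW: no online neighbours, lost.
  N19 sheds 410 MW: no online neighbours, lost.
No further trips.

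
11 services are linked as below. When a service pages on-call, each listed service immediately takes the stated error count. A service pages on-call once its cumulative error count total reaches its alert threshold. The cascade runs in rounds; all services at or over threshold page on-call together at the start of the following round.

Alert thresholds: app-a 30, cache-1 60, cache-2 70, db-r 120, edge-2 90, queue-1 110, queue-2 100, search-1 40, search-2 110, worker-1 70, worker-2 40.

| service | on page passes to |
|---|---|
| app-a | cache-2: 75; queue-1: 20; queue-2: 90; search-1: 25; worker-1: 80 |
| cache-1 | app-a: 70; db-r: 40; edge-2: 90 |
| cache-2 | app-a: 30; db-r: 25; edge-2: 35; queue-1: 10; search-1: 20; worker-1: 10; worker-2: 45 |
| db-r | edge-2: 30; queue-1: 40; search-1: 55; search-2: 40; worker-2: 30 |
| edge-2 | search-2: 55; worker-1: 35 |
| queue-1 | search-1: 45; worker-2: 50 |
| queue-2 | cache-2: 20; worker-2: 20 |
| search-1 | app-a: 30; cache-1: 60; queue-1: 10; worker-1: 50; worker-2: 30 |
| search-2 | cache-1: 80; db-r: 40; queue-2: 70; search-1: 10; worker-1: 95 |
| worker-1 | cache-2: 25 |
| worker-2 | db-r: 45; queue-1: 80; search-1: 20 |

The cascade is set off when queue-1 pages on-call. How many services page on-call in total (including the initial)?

Round 1 — queue-1 pages on-call (initial).
  search-1: +45 → 45 ≥ 40
  worker-2: +50 → 50 ≥ 40
Round 2 — search-1, worker-2 page on-call.
  app-a: +30 → 30 ≥ 30
  cache-1: +60 → 60 ≥ 60
  db-r: +45 → 45 < 120
  worker-1: +50 → 50 < 70
Round 3 — app-a, cache-1 page on-call.
  cache-2: +75 → 75 ≥ 70
  db-r: +40 → 85 < 120
  edge-2: +90 → 90 ≥ 90
  queue-2: +90 → 90 < 100
  worker-1: +80 → 130 ≥ 70
Round 4 — cache-2, edge-2, worker-1 page on-call.
  db-r: +25 → 110 < 120
  search-2: +55 → 55 < 110
No further pages.

8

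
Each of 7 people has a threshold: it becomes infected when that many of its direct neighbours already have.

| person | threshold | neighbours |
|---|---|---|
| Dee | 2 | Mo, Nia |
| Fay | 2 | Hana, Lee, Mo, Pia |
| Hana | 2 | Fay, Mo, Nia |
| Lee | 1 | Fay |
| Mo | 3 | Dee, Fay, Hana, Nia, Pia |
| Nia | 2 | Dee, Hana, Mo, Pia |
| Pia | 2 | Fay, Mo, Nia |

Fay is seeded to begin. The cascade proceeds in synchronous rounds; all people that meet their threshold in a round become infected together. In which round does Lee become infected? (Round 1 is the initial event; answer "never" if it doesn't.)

Round 1 — Fay becomes infected (initial).
Round 2 — checking thresholds:
  Hana: 1 of 3 neighbours < 2, holds.
  Lee: 1 of 1 neighbours ≥ 1, becomes infected.
  Mo: 1 of 5 neighbours < 3, holds.
  Pia: 1 of 3 neighbours < 2, holds.
Round 3 — no new infections; cascade stops.

2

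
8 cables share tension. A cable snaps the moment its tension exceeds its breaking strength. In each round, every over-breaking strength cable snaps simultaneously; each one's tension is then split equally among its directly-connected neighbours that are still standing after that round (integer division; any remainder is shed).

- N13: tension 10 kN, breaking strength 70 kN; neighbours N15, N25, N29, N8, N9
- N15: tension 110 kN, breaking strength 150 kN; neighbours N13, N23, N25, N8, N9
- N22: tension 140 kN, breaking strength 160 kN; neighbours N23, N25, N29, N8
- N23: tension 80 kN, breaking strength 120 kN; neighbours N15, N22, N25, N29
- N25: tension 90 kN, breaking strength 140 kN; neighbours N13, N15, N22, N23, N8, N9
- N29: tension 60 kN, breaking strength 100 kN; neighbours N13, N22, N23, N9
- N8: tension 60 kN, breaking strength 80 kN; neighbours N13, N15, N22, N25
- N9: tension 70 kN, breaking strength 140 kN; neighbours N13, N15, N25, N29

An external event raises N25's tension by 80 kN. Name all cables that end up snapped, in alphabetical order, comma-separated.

N13, N15, N22, N23, N25, N29, N8, N9

Round 1 — N25 at 170 > 140. N25 snaps.
  N25 sheds 170 kN to N13, N15, N22, N23, N8, N9: 28 each (2 lost).
    N13: 10+28 = 38 ≤ 70
    N15: 110+28 = 138 ≤ 150
    N22: 140+28 = 168 > 160
    N23: 80+28 = 108 ≤ 120
    N8: 60+28 = 88 > 80
    N9: 70+28 = 98 ≤ 140
Round 2 — N22, N8 snap.
  N22 sheds 168 kN to N23, N29: 84 each.
    N23: 108+84 = 192 > 120
    N29: 60+84 = 144 > 100
  N8 sheds 88 kN to N13, N15: 44 each.
    N13: 38+44 = 82 > 70
    N15: 138+44 = 182 > 150
Round 3 — N13, N15, N23, N29 snap.
  N13 sheds 82 kN to N9: 82 each.
    N9: 98+82 = 180 > 140
  N15 sheds 182 kN to N9: 182 each.
    N9: 180+182 = 362 > 140
  N23 sheds 192 kN: no online neighbours, lost.
  N29 sheds 144 kN to N9: 144 each.
    N9: 362+144 = 506 > 140
Round 4 — N9 snaps.
  N9 sheds 506 kN: no online neighbours, lost.
No further breaks.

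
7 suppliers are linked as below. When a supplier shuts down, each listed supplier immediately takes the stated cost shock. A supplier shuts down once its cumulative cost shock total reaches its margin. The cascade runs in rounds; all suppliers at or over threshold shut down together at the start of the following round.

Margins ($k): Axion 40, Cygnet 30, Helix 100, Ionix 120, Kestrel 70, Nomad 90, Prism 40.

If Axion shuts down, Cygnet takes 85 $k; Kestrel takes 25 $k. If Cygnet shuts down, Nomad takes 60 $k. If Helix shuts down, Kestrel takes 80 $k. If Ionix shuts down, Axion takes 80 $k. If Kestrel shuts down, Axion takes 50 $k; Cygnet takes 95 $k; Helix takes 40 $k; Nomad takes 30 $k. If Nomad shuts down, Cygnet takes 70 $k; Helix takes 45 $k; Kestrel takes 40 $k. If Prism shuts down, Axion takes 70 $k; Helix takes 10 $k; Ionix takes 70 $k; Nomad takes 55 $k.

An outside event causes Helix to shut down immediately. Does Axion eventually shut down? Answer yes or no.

Round 1 — Helix shuts down (initial).
  Kestrel: +80 → 80 ≥ 70
Round 2 — Kestrel shuts down.
  Axion: +50 → 50 ≥ 40
  Cygnet: +95 → 95 ≥ 30
  Nomad: +30 → 30 < 90
Round 3 — Axion, Cygnet shut down.
  Nomad: +60 → 90 ≥ 90
Round 4 — Nomad shuts down.
No further shutdowns.

yes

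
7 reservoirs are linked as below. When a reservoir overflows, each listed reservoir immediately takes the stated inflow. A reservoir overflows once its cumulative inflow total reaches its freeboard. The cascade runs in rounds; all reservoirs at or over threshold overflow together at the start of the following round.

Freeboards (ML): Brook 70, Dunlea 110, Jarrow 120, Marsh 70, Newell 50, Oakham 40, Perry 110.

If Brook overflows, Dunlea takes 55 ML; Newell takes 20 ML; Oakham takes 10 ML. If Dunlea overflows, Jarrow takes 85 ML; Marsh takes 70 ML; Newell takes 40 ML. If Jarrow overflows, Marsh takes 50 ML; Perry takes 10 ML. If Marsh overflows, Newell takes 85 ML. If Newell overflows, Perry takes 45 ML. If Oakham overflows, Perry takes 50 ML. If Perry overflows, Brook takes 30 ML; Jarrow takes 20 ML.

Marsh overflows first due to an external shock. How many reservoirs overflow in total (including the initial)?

Round 1 — Marsh overflows (initial).
  Newell: +85 → 85 ≥ 50
Round 2 — Newell overflows.
  Perry: +45 → 45 < 110
No further overflows.

2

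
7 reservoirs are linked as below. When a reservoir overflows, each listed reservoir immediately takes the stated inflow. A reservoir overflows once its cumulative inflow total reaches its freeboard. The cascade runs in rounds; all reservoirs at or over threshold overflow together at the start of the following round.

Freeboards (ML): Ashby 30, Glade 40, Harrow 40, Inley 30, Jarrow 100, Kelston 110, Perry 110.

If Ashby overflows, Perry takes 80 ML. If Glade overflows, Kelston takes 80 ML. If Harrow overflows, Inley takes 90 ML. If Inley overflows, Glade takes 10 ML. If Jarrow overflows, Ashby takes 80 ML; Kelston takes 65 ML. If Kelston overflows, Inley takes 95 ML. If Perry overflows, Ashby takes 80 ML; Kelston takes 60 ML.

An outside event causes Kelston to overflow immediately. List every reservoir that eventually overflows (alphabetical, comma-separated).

Inley, Kelston

Round 1 — Kelston overflows (initial).
  Inley: +95 → 95 ≥ 30
Round 2 — Inley overflows.
  Glade: +10 → 10 < 40
No further overflows.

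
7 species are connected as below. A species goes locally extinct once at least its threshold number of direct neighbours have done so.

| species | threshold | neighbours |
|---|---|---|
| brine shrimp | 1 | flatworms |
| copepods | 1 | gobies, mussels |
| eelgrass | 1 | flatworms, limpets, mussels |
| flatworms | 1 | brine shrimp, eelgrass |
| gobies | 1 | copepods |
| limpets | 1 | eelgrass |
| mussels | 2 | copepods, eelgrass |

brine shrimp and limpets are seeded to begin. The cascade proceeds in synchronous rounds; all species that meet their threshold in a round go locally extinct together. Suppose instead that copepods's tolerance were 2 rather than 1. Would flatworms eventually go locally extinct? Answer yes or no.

With copepods's tolerance at 2:
Round 1 — brine shrimp, limpets go locally extinct (initial).
Round 2 — checking thresholds:
  eelgrass: 1 of 3 neighbours ≥ 1, goes locally extinct.
  flatworms: 1 of 2 neighbours ≥ 1, goes locally extinct.
Round 3 — no new extinctions; cascade stops.

yes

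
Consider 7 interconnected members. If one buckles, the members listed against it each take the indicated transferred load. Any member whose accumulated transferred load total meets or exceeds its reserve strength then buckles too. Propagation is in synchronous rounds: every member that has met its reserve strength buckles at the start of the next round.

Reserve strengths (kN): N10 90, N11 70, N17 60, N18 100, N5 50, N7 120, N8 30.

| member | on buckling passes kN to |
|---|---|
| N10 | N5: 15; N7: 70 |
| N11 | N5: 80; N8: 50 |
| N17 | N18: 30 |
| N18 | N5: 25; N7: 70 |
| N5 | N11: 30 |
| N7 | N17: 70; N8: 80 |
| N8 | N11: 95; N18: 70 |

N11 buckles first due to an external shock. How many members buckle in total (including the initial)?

3

Round 1 — N11 buckles (initial).
  N5: +80 → 80 ≥ 50
  N8: +50 → 50 ≥ 30
Round 2 — N5, N8 buckle.
  N18: +70 → 70 < 100
No further bucklings.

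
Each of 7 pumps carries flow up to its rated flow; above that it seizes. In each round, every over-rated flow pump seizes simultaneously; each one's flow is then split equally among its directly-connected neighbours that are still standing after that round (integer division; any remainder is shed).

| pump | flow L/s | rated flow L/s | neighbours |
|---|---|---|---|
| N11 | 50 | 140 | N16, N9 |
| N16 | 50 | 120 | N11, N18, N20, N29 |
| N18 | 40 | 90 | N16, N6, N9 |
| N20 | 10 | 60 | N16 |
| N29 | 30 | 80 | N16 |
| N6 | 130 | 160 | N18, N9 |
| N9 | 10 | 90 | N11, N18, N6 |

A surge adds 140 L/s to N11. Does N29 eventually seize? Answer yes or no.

Round 1 — N11 at 190 > 140. N11 seizes.
  N11 sheds 190 L/s to N16, N9: 95 each.
    N16: 50+95 = 145 > 120
    N9: 10+95 = 105 > 90
Round 2 — N16, N9 seize.
  N16 sheds 145 L/s to N18, N20, N29: 48 each (1 lost).
    N18: 40+48 = 88 ≤ 90
    N20: 10+48 = 58 ≤ 60
    N29: 30+48 = 78 ≤ 80
  N9 sheds 105 L/s to N18, N6: 52 each (1 lost).
    N18: 88+52 = 140 > 90
    N6: 130+52 = 182 > 160
Round 3 — N18, N6 seize.
  N18 sheds 140 L/s: no online neighbours, lost.
  N6 sheds 182 L/s: no online neighbours, lost.
No further seizures.

no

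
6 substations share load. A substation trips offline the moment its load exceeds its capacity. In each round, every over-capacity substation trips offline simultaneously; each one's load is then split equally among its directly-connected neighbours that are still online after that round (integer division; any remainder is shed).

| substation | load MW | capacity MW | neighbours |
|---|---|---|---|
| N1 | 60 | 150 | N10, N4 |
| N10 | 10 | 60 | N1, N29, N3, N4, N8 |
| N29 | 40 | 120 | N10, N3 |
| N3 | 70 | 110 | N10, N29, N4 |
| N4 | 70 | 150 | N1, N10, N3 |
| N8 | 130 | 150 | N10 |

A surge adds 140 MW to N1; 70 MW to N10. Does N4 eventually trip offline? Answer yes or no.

yes

Round 1 — N1 at 200 > 150; N10 at 80 > 60. N1, N10 trip offline.
  N1 sheds 200 MW to N4: 200 each.
    N4: 70+200 = 270 > 150
  N10 sheds 80 MW to N29, N3, N4, N8: 20 each.
    N29: 40+20 = 60 ≤ 120
    N3: 70+20 = 90 ≤ 110
    N4: 270+20 = 290 > 150
    N8: 130+20 = 150 ≤ 150
Round 2 — N4 trips offline.
  N4 sheds 290 MW to N3: 290 each.
    N3: 90+290 = 380 > 110
Round 3 — N3 trips offline.
  N3 sheds 380 MW to N29: 380 each.
    N29: 60+380 = 440 > 120
Round 4 — N29 trips offline.
  N29 sheds 440 MW: no online neighbours, lost.
No further trips.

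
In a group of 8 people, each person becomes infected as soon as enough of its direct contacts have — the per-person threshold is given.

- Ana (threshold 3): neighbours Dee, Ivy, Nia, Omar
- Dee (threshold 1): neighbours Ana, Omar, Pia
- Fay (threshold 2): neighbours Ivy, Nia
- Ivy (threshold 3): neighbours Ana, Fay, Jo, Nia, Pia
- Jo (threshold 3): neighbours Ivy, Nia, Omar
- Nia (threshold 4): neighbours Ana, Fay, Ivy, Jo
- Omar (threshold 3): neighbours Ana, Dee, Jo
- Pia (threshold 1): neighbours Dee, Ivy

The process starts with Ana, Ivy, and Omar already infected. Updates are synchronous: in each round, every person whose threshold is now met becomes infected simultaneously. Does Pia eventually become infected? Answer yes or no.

Round 1 — Ana, Ivy, Omar become infected (initial).
Round 2 — checking thresholds:
  Dee: 2 of 3 neighbours ≥ 1, becomes infected.
  Fay: 1 of 2 neighbours < 2, not yet.
  Jo: 2 of 3 neighbours < 3, not yet.
  Nia: 2 of 4 neighbours < 4, not yet.
  Pia: 1 of 2 neighbours ≥ 1, becomes infected.
Round 3 — no new infections; cascade stops.

yes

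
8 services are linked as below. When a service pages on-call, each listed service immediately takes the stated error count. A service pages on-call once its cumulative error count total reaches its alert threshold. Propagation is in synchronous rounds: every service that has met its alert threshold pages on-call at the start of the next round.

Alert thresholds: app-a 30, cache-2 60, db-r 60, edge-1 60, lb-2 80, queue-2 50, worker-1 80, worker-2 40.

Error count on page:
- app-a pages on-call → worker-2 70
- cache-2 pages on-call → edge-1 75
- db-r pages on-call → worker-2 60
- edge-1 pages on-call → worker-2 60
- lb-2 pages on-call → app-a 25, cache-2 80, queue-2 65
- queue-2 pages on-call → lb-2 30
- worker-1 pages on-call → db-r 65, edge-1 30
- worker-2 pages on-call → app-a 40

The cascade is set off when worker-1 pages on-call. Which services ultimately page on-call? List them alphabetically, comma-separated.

Round 1 — worker-1 pages on-call (initial).
  db-r: +65 → 65 ≥ 60
  edge-1: +30 → 30 < 60
Round 2 — db-r pages on-call.
  worker-2: +60 → 60 ≥ 40
Round 3 — worker-2 pages on-call.
  app-a: +40 → 40 ≥ 30
Round 4 — app-a pages on-call.
No further pages.

app-a, db-r, worker-1, worker-2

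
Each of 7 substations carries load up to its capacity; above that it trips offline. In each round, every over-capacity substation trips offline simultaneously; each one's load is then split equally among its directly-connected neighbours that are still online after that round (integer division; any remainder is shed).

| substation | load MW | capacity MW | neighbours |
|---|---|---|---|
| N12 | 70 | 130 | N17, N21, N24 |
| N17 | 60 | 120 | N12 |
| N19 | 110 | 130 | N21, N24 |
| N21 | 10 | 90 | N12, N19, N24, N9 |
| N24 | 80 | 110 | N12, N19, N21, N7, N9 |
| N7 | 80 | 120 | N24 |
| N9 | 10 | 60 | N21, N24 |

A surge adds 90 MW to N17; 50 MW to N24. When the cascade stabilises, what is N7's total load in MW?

106

Round 1 — N17 at 150 > 120; N24 at 130 > 110. N17, N24 trip offline.
  N17 sheds 150 MW to N12: 150 each.
    N12: 70+150 = 220 > 130
  N24 sheds 130 MW to N12, N19, N21, N7, N9: 26 each.
    N12: 220+26 = 246 > 130
    N19: 110+26 = 136 > 130
    N21: 10+26 = 36 ≤ 90
    N7: 80+26 = 106 ≤ 120
    N9: 10+26 = 36 ≤ 60
Round 2 — N12, N19 trip offline.
  N12 sheds 246 MW to N21: 246 each.
    N21: 36+246 = 282 > 90
  N19 sheds 136 MW to N21: 136 each.
    N21: 282+136 = 418 > 90
Round 3 — N21 trips offline.
  N21 sheds 418 MW to N9: 418 each.
    N9: 36+418 = 454 > 60
Round 4 — N9 trips offline.
  N9 sheds 454 MW: no online neighbours, lost.
No further trips.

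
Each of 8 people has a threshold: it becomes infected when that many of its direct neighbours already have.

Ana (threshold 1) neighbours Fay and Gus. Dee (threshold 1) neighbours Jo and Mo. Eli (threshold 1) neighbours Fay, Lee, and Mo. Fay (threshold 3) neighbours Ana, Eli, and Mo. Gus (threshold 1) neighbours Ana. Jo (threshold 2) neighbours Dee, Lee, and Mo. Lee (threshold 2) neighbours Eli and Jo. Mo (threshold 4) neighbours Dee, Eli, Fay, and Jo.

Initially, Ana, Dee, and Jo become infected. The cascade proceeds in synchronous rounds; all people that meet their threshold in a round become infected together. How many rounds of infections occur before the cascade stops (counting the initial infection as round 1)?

2

Round 1 — Ana, Dee, Jo become infected (initial).
Round 2 — checking thresholds:
  Fay: 1 of 3 neighbours < 3, below threshold.
  Gus: 1 of 1 neighbours ≥ 1, becomes infected.
  Lee: 1 of 2 neighbours < 2, below threshold.
  Mo: 2 of 4 neighbours < 4, below threshold.
Round 3 — no new infections; cascade stops.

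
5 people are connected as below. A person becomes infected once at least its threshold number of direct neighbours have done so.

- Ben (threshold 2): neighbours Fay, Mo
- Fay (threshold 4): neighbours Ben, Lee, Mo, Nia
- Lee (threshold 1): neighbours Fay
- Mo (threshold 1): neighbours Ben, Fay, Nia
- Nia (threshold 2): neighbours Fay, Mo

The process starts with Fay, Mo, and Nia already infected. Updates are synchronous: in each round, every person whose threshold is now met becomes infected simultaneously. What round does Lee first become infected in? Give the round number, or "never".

Round 1 — Fay, Mo, Nia become infected (initial).
Round 2 — checking thresholds:
  Ben: 2 of 2 neighbours ≥ 2, becomes infected.
  Lee: 1 of 1 neighbours ≥ 1, becomes infected.
Round 3 — no new infections; cascade stops.

2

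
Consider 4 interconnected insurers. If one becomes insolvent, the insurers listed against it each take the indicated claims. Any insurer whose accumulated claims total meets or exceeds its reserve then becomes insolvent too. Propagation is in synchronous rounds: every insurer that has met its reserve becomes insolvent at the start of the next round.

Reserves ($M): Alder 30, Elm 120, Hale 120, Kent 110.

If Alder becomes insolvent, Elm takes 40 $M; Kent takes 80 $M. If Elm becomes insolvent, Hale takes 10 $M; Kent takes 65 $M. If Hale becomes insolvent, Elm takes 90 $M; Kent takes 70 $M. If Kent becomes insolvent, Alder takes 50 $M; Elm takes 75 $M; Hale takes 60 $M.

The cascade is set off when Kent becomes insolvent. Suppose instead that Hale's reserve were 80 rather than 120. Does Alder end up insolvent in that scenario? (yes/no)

With Hale's reserve at 80:
Round 1 — Kent becomes insolvent (initial).
  Alder: +50 → 50 ≥ 30
  Elm: +75 → 75 < 120
  Hale: +60 → 60 < 80
Round 2 — Alder becomes insolvent.
  Elm: +40 → 115 < 120
No further insolvencies.

yes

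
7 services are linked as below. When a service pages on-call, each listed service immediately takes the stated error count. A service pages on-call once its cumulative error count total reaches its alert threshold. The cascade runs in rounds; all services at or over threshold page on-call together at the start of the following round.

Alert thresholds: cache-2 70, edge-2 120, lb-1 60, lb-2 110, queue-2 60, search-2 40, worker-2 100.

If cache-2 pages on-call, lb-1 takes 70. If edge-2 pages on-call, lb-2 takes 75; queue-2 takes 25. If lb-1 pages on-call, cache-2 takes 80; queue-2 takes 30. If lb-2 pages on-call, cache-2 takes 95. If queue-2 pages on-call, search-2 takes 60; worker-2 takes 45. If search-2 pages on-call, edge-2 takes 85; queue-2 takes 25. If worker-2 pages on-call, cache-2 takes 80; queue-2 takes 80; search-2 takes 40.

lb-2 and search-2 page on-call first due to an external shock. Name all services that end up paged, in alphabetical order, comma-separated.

cache-2, lb-1, lb-2, search-2

Round 1 — lb-2, search-2 page on-call (initial).
  cache-2: +95 → 95 ≥ 70
  edge-2: +85 → 85 < 120
  queue-2: +25 → 25 < 60
Round 2 — cache-2 pages on-call.
  lb-1: +70 → 70 ≥ 60
Round 3 — lb-1 pages on-call.
  queue-2: +30 → 55 < 60
No further pages.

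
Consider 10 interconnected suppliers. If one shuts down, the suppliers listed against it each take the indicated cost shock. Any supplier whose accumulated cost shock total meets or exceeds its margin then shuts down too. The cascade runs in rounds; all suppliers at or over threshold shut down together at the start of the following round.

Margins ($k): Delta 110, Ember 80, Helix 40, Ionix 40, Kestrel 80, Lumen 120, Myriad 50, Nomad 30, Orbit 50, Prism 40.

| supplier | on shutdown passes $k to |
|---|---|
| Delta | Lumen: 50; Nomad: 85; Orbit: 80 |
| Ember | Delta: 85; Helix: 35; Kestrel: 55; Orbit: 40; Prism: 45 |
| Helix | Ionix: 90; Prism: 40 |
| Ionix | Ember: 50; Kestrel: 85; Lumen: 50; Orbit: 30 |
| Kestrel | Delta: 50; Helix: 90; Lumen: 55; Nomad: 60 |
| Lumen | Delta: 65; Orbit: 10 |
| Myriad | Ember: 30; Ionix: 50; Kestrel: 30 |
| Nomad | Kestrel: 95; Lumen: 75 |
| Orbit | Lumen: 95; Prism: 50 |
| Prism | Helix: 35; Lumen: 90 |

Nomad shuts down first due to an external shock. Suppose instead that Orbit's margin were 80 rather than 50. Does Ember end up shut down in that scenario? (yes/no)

With Orbit's margin at 80:
Round 1 — Nomad shuts down (initial).
  Kestrel: +95 → 95 ≥ 80
  Lumen: +75 → 75 < 120
Round 2 — Kestrel shuts down.
  Delta: +50 → 50 < 110
  Helix: +90 → 90 ≥ 40
  Lumen: +55 → 130 ≥ 120
Round 3 — Helix, Lumen shut down.
  Delta: +65 → 115 ≥ 110
  Ionix: +90 → 90 ≥ 40
  Orbit: +10 → 10 < 80
  Prism: +40 → 40 ≥ 40
Round 4 — Delta, Ionix, Prism shut down.
  Ember: +50 → 50 < 80
  Orbit: +80+30 → 120 ≥ 80
Round 5 — Orbit shuts down.
No further shutdowns.

no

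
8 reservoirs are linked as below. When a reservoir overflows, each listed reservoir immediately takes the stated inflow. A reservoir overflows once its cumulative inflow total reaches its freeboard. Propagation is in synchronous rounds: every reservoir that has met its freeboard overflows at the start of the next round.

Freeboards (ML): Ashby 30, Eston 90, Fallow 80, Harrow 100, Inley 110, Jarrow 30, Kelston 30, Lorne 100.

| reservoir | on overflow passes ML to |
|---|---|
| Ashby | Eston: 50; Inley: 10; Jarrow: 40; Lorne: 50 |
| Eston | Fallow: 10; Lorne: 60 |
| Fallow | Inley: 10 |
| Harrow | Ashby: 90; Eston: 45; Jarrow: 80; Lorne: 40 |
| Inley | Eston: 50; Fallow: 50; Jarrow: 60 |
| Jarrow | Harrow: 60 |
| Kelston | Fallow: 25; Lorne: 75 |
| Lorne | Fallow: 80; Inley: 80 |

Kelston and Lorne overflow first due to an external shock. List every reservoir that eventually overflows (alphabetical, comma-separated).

Round 1 — Kelston, Lorne overflow (initial).
  Fallow: +25+80 → 105 ≥ 80
  Inley: +80 → 80 < 110
Round 2 — Fallow overflows.
  Inley: +10 → 90 < 110
No further overflows.

Fallow, Kelston, Lorne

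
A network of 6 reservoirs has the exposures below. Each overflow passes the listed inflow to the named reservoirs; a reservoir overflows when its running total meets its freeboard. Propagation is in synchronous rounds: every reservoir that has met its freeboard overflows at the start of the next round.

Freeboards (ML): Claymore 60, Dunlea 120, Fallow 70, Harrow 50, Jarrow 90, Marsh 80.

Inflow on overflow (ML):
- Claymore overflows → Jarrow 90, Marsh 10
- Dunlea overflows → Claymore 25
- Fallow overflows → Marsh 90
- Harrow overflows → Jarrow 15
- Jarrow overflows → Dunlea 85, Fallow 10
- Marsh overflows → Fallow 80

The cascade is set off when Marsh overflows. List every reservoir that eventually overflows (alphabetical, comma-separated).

Fallow, Marsh

Round 1 — Marsh overflows (initial).
  Fallow: +80 → 80 ≥ 70
Round 2 — Fallow overflows.
No further overflows.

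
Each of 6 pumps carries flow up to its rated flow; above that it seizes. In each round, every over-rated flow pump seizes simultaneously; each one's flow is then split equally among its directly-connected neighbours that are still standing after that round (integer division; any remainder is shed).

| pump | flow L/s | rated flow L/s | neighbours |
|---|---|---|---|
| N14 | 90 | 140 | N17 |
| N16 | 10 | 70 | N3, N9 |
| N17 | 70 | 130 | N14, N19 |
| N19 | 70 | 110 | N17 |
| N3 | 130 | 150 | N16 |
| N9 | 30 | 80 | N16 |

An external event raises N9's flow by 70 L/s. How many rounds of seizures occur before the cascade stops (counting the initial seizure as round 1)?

3

Round 1 — N9 at 100 > 80. N9 seizes.
  N9 sheds 100 L/s to N16: 100 each.
    N16: 10+100 = 110 > 70
Round 2 — N16 seizes.
  N16 sheds 110 L/s to N3: 110 each.
    N3: 130+110 = 240 > 150
Round 3 — N3 seizes.
  N3 sheds 240 L/s: no online neighbours, lost.
No further seizures.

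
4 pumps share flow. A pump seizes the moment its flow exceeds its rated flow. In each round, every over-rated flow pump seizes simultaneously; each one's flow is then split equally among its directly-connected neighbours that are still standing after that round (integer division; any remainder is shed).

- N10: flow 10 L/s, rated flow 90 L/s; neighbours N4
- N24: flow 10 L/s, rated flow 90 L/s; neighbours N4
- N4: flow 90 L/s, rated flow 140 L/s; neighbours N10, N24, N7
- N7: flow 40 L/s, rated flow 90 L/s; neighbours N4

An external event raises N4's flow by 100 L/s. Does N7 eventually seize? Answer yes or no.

Round 1 — N4 at 190 > 140. N4 seizes.
  N4 sheds 190 L/s to N10, N24, N7: 63 each (1 lost).
    N10: 10+63 = 73 ≤ 90
    N24: 10+63 = 73 ≤ 90
    N7: 40+63 = 103 > 90
Round 2 — N7 seizes.
  N7 sheds 103 L/s: no online neighbours, lost.
No further seizures.

yes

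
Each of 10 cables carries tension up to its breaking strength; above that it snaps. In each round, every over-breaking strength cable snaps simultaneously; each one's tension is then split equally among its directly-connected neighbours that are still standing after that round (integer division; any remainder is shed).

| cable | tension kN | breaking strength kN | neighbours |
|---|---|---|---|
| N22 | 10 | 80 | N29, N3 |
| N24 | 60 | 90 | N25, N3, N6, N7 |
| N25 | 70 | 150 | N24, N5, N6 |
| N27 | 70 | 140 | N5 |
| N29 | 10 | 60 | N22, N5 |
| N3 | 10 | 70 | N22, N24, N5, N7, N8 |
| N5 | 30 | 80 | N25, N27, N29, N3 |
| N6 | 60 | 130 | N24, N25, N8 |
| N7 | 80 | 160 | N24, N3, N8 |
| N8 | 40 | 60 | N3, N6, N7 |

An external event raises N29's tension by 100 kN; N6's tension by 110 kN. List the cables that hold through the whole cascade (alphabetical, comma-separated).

N27

Round 1 — N29 at 110 > 60; N6 at 170 > 130. N29, N6 snap.
  N29 sheds 110 kN to N22, N5: 55 each.
    N22: 10+55 = 65 ≤ 80
    N5: 30+55 = 85 > 80
  N6 sheds 170 kN to N24, N25, N8: 56 each (2 lost).
    N24: 60+56 = 116 > 90
    N25: 70+56 = 126 ≤ 150
    N8: 40+56 = 96 > 60
Round 2 — N24, N5, N8 snap.
  N24 sheds 116 kN to N25, N3, N7: 38 each (2 lost).
    N25: 126+38 = 164 > 150
    N3: 10+38 = 48 ≤ 70
    N7: 80+38 = 118 ≤ 160
  N5 sheds 85 kN to N25, N27, N3: 28 each (1 lost).
    N25: 164+28 = 192 > 150
    N27: 70+28 = 98 ≤ 140
    N3: 48+28 = 76 > 70
  N8 sheds 96 kN to N3, N7: 48 each.
    N3: 76+48 = 124 > 70
    N7: 118+48 = 166 > 160
Round 3 — N25, N3, N7 snap.
  N25 sheds 192 kN: no online neighbours, lost.
  N3 sheds 124 kN to N22: 124 each.
    N22: 65+124 = 189 > 80
  N7 sheds 166 kN: no online neighbours, lost.
Round 4 — N22 snaps.
  N22 sheds 189 kN: no online neighbours, lost.
No further breaks.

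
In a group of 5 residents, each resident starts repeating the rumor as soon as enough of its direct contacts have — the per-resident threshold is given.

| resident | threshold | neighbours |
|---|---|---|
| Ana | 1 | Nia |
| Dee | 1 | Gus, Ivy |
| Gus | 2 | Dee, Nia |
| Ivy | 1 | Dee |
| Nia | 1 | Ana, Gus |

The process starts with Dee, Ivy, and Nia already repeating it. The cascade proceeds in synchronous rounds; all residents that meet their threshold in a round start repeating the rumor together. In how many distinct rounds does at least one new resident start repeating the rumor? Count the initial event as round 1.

Round 1 — Dee, Ivy, Nia start repeating the rumor (initial).
Round 2 — checking thresholds:
  Ana: 1 of 1 neighbours ≥ 1, starts repeating the rumor.
  Gus: 2 of 2 neighbours ≥ 2, starts repeating the rumor.
Round 3 — no new spreads; cascade stops.

2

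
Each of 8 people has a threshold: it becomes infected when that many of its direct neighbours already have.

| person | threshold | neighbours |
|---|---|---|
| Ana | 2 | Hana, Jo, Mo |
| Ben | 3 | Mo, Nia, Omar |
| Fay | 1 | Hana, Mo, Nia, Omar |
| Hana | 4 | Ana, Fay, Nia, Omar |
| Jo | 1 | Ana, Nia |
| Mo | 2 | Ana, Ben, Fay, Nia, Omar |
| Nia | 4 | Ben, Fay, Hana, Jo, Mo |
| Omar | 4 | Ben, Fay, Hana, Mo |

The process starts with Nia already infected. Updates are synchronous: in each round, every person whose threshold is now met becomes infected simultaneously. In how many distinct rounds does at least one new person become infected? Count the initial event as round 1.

Round 1 — Nia becomes infected (initial).
Round 2 — checking thresholds:
  Ben: 1 of 3 neighbours < 3, below threshold.
  Fay: 1 of 4 neighbours ≥ 1, becomes infected.
  Hana: 1 of 4 neighbours < 4, below threshold.
  Jo: 1 of 2 neighbours ≥ 1, becomes infected.
  Mo: 1 of 5 neighbours < 2, below threshold.
Round 3 — checking thresholds:
  Ana: 1 of 3 neighbours < 2, below threshold.
  Ben: 1 of 3 neighbours < 3, below threshold.
  Hana: 2 of 4 neighbours < 4, below threshold.
  Mo: 2 of 5 neighbours ≥ 2, becomes infected.
  Omar: 1 of 4 neighbours < 4, below threshold.
Round 4 — checking thresholds:
  Ana: 2 of 3 neighbours ≥ 2, becomes infected.
  Ben: 2 of 3 neighbours < 3, below threshold.
  Hana: 2 of 4 neighbours < 4, below threshold.
  Omar: 2 of 4 neighbours < 4, below threshold.
Round 5 — no new infections; cascade stops.

4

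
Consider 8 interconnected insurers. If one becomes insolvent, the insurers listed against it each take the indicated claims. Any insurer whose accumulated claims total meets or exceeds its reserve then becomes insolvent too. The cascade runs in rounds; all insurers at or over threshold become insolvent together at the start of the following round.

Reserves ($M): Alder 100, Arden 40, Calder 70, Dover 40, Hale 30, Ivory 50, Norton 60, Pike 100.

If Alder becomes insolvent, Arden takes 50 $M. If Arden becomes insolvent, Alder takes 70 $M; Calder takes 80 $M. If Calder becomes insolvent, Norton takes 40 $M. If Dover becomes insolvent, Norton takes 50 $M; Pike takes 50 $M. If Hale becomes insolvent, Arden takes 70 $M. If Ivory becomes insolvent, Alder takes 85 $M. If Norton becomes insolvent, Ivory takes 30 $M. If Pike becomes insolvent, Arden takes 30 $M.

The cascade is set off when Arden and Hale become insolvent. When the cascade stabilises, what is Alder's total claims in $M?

70

Round 1 — Arden, Hale become insolvent (initial).
  Alder: +70 → 70 < 100
  Calder: +80 → 80 ≥ 70
Round 2 — Calder becomes insolvent.
  Norton: +40 → 40 < 60
No further insolvencies.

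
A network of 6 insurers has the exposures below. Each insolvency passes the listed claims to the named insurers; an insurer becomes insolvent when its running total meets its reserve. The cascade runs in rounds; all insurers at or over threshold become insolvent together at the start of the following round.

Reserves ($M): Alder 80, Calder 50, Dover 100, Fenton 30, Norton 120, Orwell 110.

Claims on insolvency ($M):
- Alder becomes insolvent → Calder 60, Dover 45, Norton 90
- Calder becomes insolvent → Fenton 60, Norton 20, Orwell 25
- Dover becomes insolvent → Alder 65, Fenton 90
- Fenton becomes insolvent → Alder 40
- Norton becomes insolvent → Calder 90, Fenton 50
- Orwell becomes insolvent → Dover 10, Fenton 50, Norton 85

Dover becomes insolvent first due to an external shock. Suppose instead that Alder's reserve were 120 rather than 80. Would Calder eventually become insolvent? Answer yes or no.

With Alder's reserve at 120:
Round 1 — Dover becomes insolvent (initial).
  Alder: +65 → 65 < 120
  Fenton: +90 → 90 ≥ 30
Round 2 — Fenton becomes insolvent.
  Alder: +40 → 105 < 120
No further insolvencies.

no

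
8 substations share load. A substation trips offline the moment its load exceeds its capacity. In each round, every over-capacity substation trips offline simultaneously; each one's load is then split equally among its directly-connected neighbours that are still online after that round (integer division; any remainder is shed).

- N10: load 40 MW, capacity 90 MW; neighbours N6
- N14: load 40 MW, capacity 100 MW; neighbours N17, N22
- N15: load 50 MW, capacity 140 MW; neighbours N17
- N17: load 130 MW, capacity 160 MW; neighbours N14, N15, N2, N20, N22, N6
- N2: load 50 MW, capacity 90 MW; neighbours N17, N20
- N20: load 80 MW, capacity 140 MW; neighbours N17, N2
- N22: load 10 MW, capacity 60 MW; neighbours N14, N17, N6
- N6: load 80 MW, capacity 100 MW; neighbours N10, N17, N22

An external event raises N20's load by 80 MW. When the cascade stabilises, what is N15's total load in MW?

102

Round 1 — N20 at 160 > 140. N20 trips offline.
  N20 sheds 160 MW to N17, N2: 80 each.
    N17: 130+80 = 210 > 160
    N2: 50+80 = 130 > 90
Round 2 — N17, N2 trip offline.
  N17 sheds 210 MW to N14, N15, N22, N6: 52 each (2 lost).
    N14: 40+52 = 92 ≤ 100
    N15: 50+52 = 102 ≤ 140
    N22: 10+52 = 62 > 60
    N6: 80+52 = 132 > 100
  N2 sheds 130 MW: no online neighbours, lost.
Round 3 — N22, N6 trip offline.
  N22 sheds 62 MW to N14: 62 each.
    N14: 92+62 = 154 > 100
  N6 sheds 132 MW to N10: 132 each.
    N10: 40+132 = 172 > 90
Round 4 — N10, N14 trip offline.
  N10 sheds 172 MW: no online neighbours, lost.
  N14 sheds 154 MW: no online neighbours, lost.
No further trips.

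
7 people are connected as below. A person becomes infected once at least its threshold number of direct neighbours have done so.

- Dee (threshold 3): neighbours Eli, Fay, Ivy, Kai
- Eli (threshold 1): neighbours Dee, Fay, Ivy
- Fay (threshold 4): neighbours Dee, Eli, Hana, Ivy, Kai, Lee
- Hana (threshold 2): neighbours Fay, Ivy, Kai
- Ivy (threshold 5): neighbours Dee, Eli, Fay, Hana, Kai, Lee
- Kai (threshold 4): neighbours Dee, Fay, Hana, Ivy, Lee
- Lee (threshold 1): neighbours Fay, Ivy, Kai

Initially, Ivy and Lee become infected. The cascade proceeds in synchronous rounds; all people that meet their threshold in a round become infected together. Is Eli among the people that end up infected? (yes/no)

Round 1 — Ivy, Lee become infected (initial).
Round 2 — checking thresholds:
  Dee: 1 of 4 neighbours < 3, below threshold.
  Eli: 1 of 3 neighbours ≥ 1, becomes infected.
  Fay: 2 of 6 neighbours < 4, below threshold.
  Hana: 1 of 3 neighbours < 2, below threshold.
  Kai: 2 of 5 neighbours < 4, below threshold.
Round 3 — no new infections; cascade stops.

yes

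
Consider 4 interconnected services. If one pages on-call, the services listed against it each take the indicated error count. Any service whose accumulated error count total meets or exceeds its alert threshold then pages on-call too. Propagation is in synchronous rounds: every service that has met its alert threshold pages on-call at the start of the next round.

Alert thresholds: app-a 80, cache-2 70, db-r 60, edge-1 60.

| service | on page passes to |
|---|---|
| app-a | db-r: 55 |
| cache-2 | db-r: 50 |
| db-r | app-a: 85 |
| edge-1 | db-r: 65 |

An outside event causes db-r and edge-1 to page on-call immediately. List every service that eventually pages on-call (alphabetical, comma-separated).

app-a, db-r, edge-1

Round 1 — db-r, edge-1 page on-call (initial).
  app-a: +85 → 85 ≥ 80
Round 2 — app-a pages on-call.
No further pages.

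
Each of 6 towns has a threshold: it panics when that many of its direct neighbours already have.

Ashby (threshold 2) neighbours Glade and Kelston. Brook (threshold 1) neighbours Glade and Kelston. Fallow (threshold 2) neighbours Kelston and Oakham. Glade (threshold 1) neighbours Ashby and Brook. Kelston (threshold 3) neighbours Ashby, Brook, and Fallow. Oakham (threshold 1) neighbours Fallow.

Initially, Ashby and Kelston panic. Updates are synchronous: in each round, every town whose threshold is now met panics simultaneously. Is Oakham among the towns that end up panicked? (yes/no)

no

Round 1 — Ashby, Kelston panic (initial).
Round 2 — checking thresholds:
  Brook: 1 of 2 neighbours ≥ 1, panics.
  Fallow: 1 of 2 neighbours < 2, not yet.
  Glade: 1 of 2 neighbours ≥ 1, panics.
Round 3 — no new panics; cascade stops.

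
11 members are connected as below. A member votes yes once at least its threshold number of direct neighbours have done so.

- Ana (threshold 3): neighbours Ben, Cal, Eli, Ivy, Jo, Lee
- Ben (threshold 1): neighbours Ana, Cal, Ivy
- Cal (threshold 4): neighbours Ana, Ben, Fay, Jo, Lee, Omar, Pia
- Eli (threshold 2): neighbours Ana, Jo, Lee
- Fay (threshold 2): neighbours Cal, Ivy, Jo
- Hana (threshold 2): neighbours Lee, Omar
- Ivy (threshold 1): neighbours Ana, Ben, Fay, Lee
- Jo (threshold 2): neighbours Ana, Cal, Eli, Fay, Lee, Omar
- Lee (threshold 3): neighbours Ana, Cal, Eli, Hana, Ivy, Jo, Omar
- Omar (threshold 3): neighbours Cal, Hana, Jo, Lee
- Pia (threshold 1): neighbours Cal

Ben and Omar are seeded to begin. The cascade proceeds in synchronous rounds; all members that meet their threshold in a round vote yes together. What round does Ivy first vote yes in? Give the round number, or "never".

Round 1 — Ben, Omar vote yes (initial).
Round 2 — checking thresholds:
  Ana: 1 of 6 neighbours < 3, not yet.
  Cal: 2 of 7 neighbours < 4, not yet.
  Hana: 1 of 2 neighbours < 2, not yet.
  Ivy: 1 of 4 neighbours ≥ 1, votes yes.
  Jo: 1 of 6 neighbours < 2, not yet.
  Lee: 1 of 7 neighbours < 3, not yet.
Round 3 — no new yes votes; cascade stops.

2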